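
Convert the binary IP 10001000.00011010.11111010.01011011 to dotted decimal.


10001000 = 136
00011010 = 26
11111010 = 250
01011011 = 91
IP: 136.26.250.91


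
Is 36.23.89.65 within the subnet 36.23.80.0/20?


Subnet network: 36.23.80.0
Test IP AND mask: 36.23.80.0
Yes, 36.23.89.65 is in 36.23.80.0/20


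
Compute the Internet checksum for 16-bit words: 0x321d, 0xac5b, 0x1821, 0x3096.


Sum all words (with carry folding):
+ 0x321d = 0x321d
+ 0xac5b = 0xde78
+ 0x1821 = 0xf699
+ 0x3096 = 0x2730
One's complement: ~0x2730
Checksum = 0xd8cf


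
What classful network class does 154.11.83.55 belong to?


First octet: 154
Binary: 10011010
10xxxxxx -> Class B (128-191)
Class B, default mask 255.255.0.0 (/16)


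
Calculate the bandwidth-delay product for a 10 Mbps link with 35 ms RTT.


BDP = bandwidth * RTT
= 10 Mbps * 35 ms
= 10 * 1e6 * 35 / 1000 bits
= 350000 bits
= 43750 bytes
= 42.7246 KB
BDP = 350000 bits (43750 bytes)


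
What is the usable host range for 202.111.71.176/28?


Network: 202.111.71.176
Broadcast: 202.111.71.191
First usable = network + 1
Last usable = broadcast - 1
Range: 202.111.71.177 to 202.111.71.190


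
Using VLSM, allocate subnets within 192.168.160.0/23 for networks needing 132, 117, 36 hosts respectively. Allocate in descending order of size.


132 hosts -> /24 (254 usable): 192.168.160.0/24
117 hosts -> /25 (126 usable): 192.168.161.0/25
36 hosts -> /26 (62 usable): 192.168.161.128/26
Allocation: 192.168.160.0/24 (132 hosts, 254 usable); 192.168.161.0/25 (117 hosts, 126 usable); 192.168.161.128/26 (36 hosts, 62 usable)


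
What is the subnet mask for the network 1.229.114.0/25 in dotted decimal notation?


/25 means 25 network bits, 7 host bits
Binary: 11111111111111111111111110000000
Mask: 255.255.255.128


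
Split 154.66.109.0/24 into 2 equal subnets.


New prefix = 24 + 1 = 25
Each subnet has 128 addresses
  154.66.109.0/25
  154.66.109.128/25
Subnets: 154.66.109.0/25, 154.66.109.128/25


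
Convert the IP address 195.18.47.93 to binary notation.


195 = 11000011
18 = 00010010
47 = 00101111
93 = 01011101
Binary: 11000011.00010010.00101111.01011101


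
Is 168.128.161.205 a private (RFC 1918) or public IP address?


RFC 1918 private ranges:
  10.0.0.0/8 (10.0.0.0 - 10.255.255.255)
  172.16.0.0/12 (172.16.0.0 - 172.31.255.255)
  192.168.0.0/16 (192.168.0.0 - 192.168.255.255)
Public (not in any RFC 1918 range)


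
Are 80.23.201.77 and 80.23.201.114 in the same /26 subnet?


Mask: 255.255.255.192
80.23.201.77 AND mask = 80.23.201.64
80.23.201.114 AND mask = 80.23.201.64
Yes, same subnet (80.23.201.64)


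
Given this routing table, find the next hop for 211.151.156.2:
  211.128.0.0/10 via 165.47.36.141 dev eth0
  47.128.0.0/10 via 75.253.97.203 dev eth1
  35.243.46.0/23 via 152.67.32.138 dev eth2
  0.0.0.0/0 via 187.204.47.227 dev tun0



Longest prefix match for 211.151.156.2:
  /10 211.128.0.0: MATCH
  /10 47.128.0.0: no
  /23 35.243.46.0: no
  /0 0.0.0.0: MATCH
Selected: next-hop 165.47.36.141 via eth0 (matched /10)


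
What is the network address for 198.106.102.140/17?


IP:   11000110.01101010.01100110.10001100
Mask: 11111111.11111111.10000000.00000000
AND operation:
Net:  11000110.01101010.00000000.00000000
Network: 198.106.0.0/17


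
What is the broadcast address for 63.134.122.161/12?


Network: 63.128.0.0/12
Host bits = 20
Set all host bits to 1:
Broadcast: 63.143.255.255


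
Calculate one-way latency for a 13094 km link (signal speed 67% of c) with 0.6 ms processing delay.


Speed = 0.67 * 3e5 km/s = 201000 km/s
Propagation delay = 13094 / 201000 = 0.0651 s = 65.1443 ms
Processing delay = 0.6 ms
Total one-way latency = 65.7443 ms


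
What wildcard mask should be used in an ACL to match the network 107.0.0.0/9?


Subnet mask: 255.128.0.0
Wildcard = 255.255.255.255 - subnet mask
255 - 255 = 0
255 - 128 = 127
255 - 0 = 255
255 - 0 = 255
Wildcard: 0.127.255.255


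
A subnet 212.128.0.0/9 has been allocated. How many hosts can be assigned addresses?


Host bits = 32 - 9 = 23
Total addresses = 2^23 = 8388608
Usable = total - 2 (network and broadcast)
Usable hosts: 8388606


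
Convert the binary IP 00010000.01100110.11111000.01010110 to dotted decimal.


00010000 = 16
01100110 = 102
11111000 = 248
01010110 = 86
IP: 16.102.248.86


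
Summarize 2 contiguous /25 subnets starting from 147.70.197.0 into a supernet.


Original prefix: /25
Number of subnets: 2 = 2^1
New prefix = 25 - 1 = 24
Supernet: 147.70.197.0/24


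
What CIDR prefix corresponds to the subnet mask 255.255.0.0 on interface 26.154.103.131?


Binary: 11111111.11111111.00000000.00000000
Count leading 1s
Prefix: /16


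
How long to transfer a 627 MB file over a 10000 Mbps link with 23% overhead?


Effective throughput = 10000 * (1 - 23/100) = 7700 Mbps
File size in Mb = 627 * 8 = 5016 Mb
Time = 5016 / 7700
Time = 0.6514 seconds


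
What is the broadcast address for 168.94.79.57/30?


Network: 168.94.79.56/30
Host bits = 2
Set all host bits to 1:
Broadcast: 168.94.79.59


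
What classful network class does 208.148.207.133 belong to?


First octet: 208
Binary: 11010000
110xxxxx -> Class C (192-223)
Class C, default mask 255.255.255.0 (/24)


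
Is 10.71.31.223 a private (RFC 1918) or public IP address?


RFC 1918 private ranges:
  10.0.0.0/8 (10.0.0.0 - 10.255.255.255)
  172.16.0.0/12 (172.16.0.0 - 172.31.255.255)
  192.168.0.0/16 (192.168.0.0 - 192.168.255.255)
Private (in 10.0.0.0/8)


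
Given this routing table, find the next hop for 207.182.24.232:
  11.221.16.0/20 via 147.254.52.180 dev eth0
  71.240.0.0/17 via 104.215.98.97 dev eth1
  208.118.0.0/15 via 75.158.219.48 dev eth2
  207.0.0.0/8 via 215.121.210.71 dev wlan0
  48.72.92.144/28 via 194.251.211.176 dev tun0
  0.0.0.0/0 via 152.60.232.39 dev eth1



Longest prefix match for 207.182.24.232:
  /20 11.221.16.0: no
  /17 71.240.0.0: no
  /15 208.118.0.0: no
  /8 207.0.0.0: MATCH
  /28 48.72.92.144: no
  /0 0.0.0.0: MATCH
Selected: next-hop 215.121.210.71 via wlan0 (matched /8)


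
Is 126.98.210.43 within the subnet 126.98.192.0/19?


Subnet network: 126.98.192.0
Test IP AND mask: 126.98.192.0
Yes, 126.98.210.43 is in 126.98.192.0/19


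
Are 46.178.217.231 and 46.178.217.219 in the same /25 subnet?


Mask: 255.255.255.128
46.178.217.231 AND mask = 46.178.217.128
46.178.217.219 AND mask = 46.178.217.128
Yes, same subnet (46.178.217.128)


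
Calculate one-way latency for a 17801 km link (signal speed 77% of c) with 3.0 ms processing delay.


Speed = 0.77 * 3e5 km/s = 231000 km/s
Propagation delay = 17801 / 231000 = 0.0771 s = 77.0606 ms
Processing delay = 3.0 ms
Total one-way latency = 80.0606 ms


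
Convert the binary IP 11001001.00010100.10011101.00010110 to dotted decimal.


11001001 = 201
00010100 = 20
10011101 = 157
00010110 = 22
IP: 201.20.157.22


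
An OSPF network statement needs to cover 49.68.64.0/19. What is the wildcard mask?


Subnet mask: 255.255.224.0
Wildcard = 255.255.255.255 - subnet mask
255 - 255 = 0
255 - 255 = 0
255 - 224 = 31
255 - 0 = 255
Wildcard: 0.0.31.255


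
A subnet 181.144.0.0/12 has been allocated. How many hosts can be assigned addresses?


Host bits = 32 - 12 = 20
Total addresses = 2^20 = 1048576
Usable = total - 2 (network and broadcast)
Usable hosts: 1048574


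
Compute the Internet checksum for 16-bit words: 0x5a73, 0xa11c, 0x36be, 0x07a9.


Sum all words (with carry folding):
+ 0x5a73 = 0x5a73
+ 0xa11c = 0xfb8f
+ 0x36be = 0x324e
+ 0x07a9 = 0x39f7
One's complement: ~0x39f7
Checksum = 0xc608


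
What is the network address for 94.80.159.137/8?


IP:   01011110.01010000.10011111.10001001
Mask: 11111111.00000000.00000000.00000000
AND operation:
Net:  01011110.00000000.00000000.00000000
Network: 94.0.0.0/8


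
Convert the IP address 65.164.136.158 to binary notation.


65 = 01000001
164 = 10100100
136 = 10001000
158 = 10011110
Binary: 01000001.10100100.10001000.10011110


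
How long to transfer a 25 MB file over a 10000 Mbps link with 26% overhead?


Effective throughput = 10000 * (1 - 26/100) = 7400 Mbps
File size in Mb = 25 * 8 = 200 Mb
Time = 200 / 7400
Time = 0.027 seconds


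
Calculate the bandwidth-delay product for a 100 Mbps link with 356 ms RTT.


BDP = bandwidth * RTT
= 100 Mbps * 356 ms
= 100 * 1e6 * 356 / 1000 bits
= 35600000 bits
= 4450000 bytes
= 4345.7031 KB
BDP = 35600000 bits (4450000 bytes)


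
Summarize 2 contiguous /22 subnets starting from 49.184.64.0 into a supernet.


Original prefix: /22
Number of subnets: 2 = 2^1
New prefix = 22 - 1 = 21
Supernet: 49.184.64.0/21


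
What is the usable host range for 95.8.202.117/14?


Network: 95.8.0.0
Broadcast: 95.11.255.255
First usable = network + 1
Last usable = broadcast - 1
Range: 95.8.0.1 to 95.11.255.254


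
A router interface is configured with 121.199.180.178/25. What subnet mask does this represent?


/25 means 25 network bits, 7 host bits
Binary: 11111111111111111111111110000000
Mask: 255.255.255.128


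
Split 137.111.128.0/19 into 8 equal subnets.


New prefix = 19 + 3 = 22
Each subnet has 1024 addresses
  137.111.128.0/22
  137.111.132.0/22
  137.111.136.0/22
  137.111.140.0/22
  137.111.144.0/22
  137.111.148.0/22
  137.111.152.0/22
  137.111.156.0/22
Subnets: 137.111.128.0/22, 137.111.132.0/22, 137.111.136.0/22, 137.111.140.0/22, 137.111.144.0/22, 137.111.148.0/22, 137.111.152.0/22, 137.111.156.0/22


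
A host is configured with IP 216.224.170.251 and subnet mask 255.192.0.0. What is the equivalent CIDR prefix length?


Binary: 11111111.11000000.00000000.00000000
Count leading 1s
Prefix: /10


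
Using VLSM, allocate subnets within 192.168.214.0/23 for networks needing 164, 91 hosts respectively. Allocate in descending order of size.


164 hosts -> /24 (254 usable): 192.168.214.0/24
91 hosts -> /25 (126 usable): 192.168.215.0/25
Allocation: 192.168.214.0/24 (164 hosts, 254 usable); 192.168.215.0/25 (91 hosts, 126 usable)


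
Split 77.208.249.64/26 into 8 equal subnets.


New prefix = 26 + 3 = 29
Each subnet has 8 addresses
  77.208.249.64/29
  77.208.249.72/29
  77.208.249.80/29
  77.208.249.88/29
  77.208.249.96/29
  77.208.249.104/29
  77.208.249.112/29
  77.208.249.120/29
Subnets: 77.208.249.64/29, 77.208.249.72/29, 77.208.249.80/29, 77.208.249.88/29, 77.208.249.96/29, 77.208.249.104/29, 77.208.249.112/29, 77.208.249.120/29


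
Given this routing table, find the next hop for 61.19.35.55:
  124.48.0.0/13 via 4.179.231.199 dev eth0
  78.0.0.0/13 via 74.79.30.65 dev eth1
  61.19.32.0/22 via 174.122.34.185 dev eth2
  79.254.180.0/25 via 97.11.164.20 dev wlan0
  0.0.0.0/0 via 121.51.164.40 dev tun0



Longest prefix match for 61.19.35.55:
  /13 124.48.0.0: no
  /13 78.0.0.0: no
  /22 61.19.32.0: MATCH
  /25 79.254.180.0: no
  /0 0.0.0.0: MATCH
Selected: next-hop 174.122.34.185 via eth2 (matched /22)


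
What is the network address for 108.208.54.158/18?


IP:   01101100.11010000.00110110.10011110
Mask: 11111111.11111111.11000000.00000000
AND operation:
Net:  01101100.11010000.00000000.00000000
Network: 108.208.0.0/18


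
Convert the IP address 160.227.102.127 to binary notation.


160 = 10100000
227 = 11100011
102 = 01100110
127 = 01111111
Binary: 10100000.11100011.01100110.01111111


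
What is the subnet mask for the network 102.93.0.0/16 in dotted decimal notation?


/16 means 16 network bits, 16 host bits
Binary: 11111111111111110000000000000000
Mask: 255.255.0.0


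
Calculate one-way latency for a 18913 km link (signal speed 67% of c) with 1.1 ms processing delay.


Speed = 0.67 * 3e5 km/s = 201000 km/s
Propagation delay = 18913 / 201000 = 0.0941 s = 94.0945 ms
Processing delay = 1.1 ms
Total one-way latency = 95.1945 ms


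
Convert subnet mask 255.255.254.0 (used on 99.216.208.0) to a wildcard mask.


Subnet mask: 255.255.254.0
Wildcard = 255.255.255.255 - subnet mask
255 - 255 = 0
255 - 255 = 0
255 - 254 = 1
255 - 0 = 255
Wildcard: 0.0.1.255


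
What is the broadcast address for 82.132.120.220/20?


Network: 82.132.112.0/20
Host bits = 12
Set all host bits to 1:
Broadcast: 82.132.127.255


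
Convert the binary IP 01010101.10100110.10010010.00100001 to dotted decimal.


01010101 = 85
10100110 = 166
10010010 = 146
00100001 = 33
IP: 85.166.146.33


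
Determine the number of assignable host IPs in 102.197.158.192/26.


Host bits = 32 - 26 = 6
Total addresses = 2^6 = 64
Usable = total - 2 (network and broadcast)
Usable hosts: 62


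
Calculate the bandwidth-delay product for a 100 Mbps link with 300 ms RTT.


BDP = bandwidth * RTT
= 100 Mbps * 300 ms
= 100 * 1e6 * 300 / 1000 bits
= 30000000 bits
= 3750000 bytes
= 3662.1094 KB
BDP = 30000000 bits (3750000 bytes)


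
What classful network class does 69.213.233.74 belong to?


First octet: 69
Binary: 01000101
0xxxxxxx -> Class A (1-126)
Class A, default mask 255.0.0.0 (/8)


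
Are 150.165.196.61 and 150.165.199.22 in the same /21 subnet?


Mask: 255.255.248.0
150.165.196.61 AND mask = 150.165.192.0
150.165.199.22 AND mask = 150.165.192.0
Yes, same subnet (150.165.192.0)


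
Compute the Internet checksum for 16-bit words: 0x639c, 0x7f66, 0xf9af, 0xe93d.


Sum all words (with carry folding):
+ 0x639c = 0x639c
+ 0x7f66 = 0xe302
+ 0xf9af = 0xdcb2
+ 0xe93d = 0xc5f0
One's complement: ~0xc5f0
Checksum = 0x3a0f


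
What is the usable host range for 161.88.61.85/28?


Network: 161.88.61.80
Broadcast: 161.88.61.95
First usable = network + 1
Last usable = broadcast - 1
Range: 161.88.61.81 to 161.88.61.94


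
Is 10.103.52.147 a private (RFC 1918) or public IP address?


RFC 1918 private ranges:
  10.0.0.0/8 (10.0.0.0 - 10.255.255.255)
  172.16.0.0/12 (172.16.0.0 - 172.31.255.255)
  192.168.0.0/16 (192.168.0.0 - 192.168.255.255)
Private (in 10.0.0.0/8)


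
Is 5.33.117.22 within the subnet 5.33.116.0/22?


Subnet network: 5.33.116.0
Test IP AND mask: 5.33.116.0
Yes, 5.33.117.22 is in 5.33.116.0/22


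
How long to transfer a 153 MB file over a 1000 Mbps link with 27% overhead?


Effective throughput = 1000 * (1 - 27/100) = 730 Mbps
File size in Mb = 153 * 8 = 1224 Mb
Time = 1224 / 730
Time = 1.6767 seconds


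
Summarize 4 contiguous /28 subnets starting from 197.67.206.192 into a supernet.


Original prefix: /28
Number of subnets: 4 = 2^2
New prefix = 28 - 2 = 26
Supernet: 197.67.206.192/26


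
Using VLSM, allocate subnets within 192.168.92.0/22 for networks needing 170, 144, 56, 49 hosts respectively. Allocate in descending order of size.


170 hosts -> /24 (254 usable): 192.168.92.0/24
144 hosts -> /24 (254 usable): 192.168.93.0/24
56 hosts -> /26 (62 usable): 192.168.94.0/26
49 hosts -> /26 (62 usable): 192.168.94.64/26
Allocation: 192.168.92.0/24 (170 hosts, 254 usable); 192.168.93.0/24 (144 hosts, 254 usable); 192.168.94.0/26 (56 hosts, 62 usable); 192.168.94.64/26 (49 hosts, 62 usable)


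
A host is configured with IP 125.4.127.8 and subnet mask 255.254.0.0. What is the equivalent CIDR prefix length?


Binary: 11111111.11111110.00000000.00000000
Count leading 1s
Prefix: /15


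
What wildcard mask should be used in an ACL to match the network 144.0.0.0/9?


Subnet mask: 255.128.0.0
Wildcard = 255.255.255.255 - subnet mask
255 - 255 = 0
255 - 128 = 127
255 - 0 = 255
255 - 0 = 255
Wildcard: 0.127.255.255


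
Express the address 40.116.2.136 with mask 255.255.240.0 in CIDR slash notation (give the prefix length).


Binary: 11111111.11111111.11110000.00000000
Count leading 1s
Prefix: /20


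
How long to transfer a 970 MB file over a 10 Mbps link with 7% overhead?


Effective throughput = 10 * (1 - 7/100) = 9.3 Mbps
File size in Mb = 970 * 8 = 7760 Mb
Time = 7760 / 9.3
Time = 834.4086 seconds


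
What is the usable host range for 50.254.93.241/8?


Network: 50.0.0.0
Broadcast: 50.255.255.255
First usable = network + 1
Last usable = broadcast - 1
Range: 50.0.0.1 to 50.255.255.254


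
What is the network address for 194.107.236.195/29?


IP:   11000010.01101011.11101100.11000011
Mask: 11111111.11111111.11111111.11111000
AND operation:
Net:  11000010.01101011.11101100.11000000
Network: 194.107.236.192/29


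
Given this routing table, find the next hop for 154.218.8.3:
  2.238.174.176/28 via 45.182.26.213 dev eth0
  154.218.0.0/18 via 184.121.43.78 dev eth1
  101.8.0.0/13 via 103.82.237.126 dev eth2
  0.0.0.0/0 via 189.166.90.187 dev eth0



Longest prefix match for 154.218.8.3:
  /28 2.238.174.176: no
  /18 154.218.0.0: MATCH
  /13 101.8.0.0: no
  /0 0.0.0.0: MATCH
Selected: next-hop 184.121.43.78 via eth1 (matched /18)


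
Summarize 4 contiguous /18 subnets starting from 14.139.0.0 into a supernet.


Original prefix: /18
Number of subnets: 4 = 2^2
New prefix = 18 - 2 = 16
Supernet: 14.139.0.0/16


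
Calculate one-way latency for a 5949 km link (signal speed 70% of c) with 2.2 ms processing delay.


Speed = 0.7 * 3e5 km/s = 210000 km/s
Propagation delay = 5949 / 210000 = 0.0283 s = 28.3286 ms
Processing delay = 2.2 ms
Total one-way latency = 30.5286 ms


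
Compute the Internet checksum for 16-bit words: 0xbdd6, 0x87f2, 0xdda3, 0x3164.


Sum all words (with carry folding):
+ 0xbdd6 = 0xbdd6
+ 0x87f2 = 0x45c9
+ 0xdda3 = 0x236d
+ 0x3164 = 0x54d1
One's complement: ~0x54d1
Checksum = 0xab2e


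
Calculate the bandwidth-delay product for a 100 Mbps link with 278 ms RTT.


BDP = bandwidth * RTT
= 100 Mbps * 278 ms
= 100 * 1e6 * 278 / 1000 bits
= 27800000 bits
= 3475000 bytes
= 3393.5547 KB
BDP = 27800000 bits (3475000 bytes)


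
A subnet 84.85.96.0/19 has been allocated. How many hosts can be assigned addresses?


Host bits = 32 - 19 = 13
Total addresses = 2^13 = 8192
Usable = total - 2 (network and broadcast)
Usable hosts: 8190


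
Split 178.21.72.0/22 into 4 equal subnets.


New prefix = 22 + 2 = 24
Each subnet has 256 addresses
  178.21.72.0/24
  178.21.73.0/24
  178.21.74.0/24
  178.21.75.0/24
Subnets: 178.21.72.0/24, 178.21.73.0/24, 178.21.74.0/24, 178.21.75.0/24


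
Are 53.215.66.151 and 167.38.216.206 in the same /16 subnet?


Mask: 255.255.0.0
53.215.66.151 AND mask = 53.215.0.0
167.38.216.206 AND mask = 167.38.0.0
No, different subnets (53.215.0.0 vs 167.38.0.0)


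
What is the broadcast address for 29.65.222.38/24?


Network: 29.65.222.0/24
Host bits = 8
Set all host bits to 1:
Broadcast: 29.65.222.255


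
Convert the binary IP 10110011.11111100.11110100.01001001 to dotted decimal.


10110011 = 179
11111100 = 252
11110100 = 244
01001001 = 73
IP: 179.252.244.73


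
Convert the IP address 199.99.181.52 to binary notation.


199 = 11000111
99 = 01100011
181 = 10110101
52 = 00110100
Binary: 11000111.01100011.10110101.00110100


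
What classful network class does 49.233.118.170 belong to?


First octet: 49
Binary: 00110001
0xxxxxxx -> Class A (1-126)
Class A, default mask 255.0.0.0 (/8)


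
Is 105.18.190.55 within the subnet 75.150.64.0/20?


Subnet network: 75.150.64.0
Test IP AND mask: 105.18.176.0
No, 105.18.190.55 is not in 75.150.64.0/20


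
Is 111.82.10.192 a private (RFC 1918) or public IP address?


RFC 1918 private ranges:
  10.0.0.0/8 (10.0.0.0 - 10.255.255.255)
  172.16.0.0/12 (172.16.0.0 - 172.31.255.255)
  192.168.0.0/16 (192.168.0.0 - 192.168.255.255)
Public (not in any RFC 1918 range)


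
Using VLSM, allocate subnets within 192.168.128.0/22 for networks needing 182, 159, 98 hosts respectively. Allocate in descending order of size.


182 hosts -> /24 (254 usable): 192.168.128.0/24
159 hosts -> /24 (254 usable): 192.168.129.0/24
98 hosts -> /25 (126 usable): 192.168.130.0/25
Allocation: 192.168.128.0/24 (182 hosts, 254 usable); 192.168.129.0/24 (159 hosts, 254 usable); 192.168.130.0/25 (98 hosts, 126 usable)


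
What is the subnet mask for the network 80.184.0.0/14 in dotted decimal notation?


/14 means 14 network bits, 18 host bits
Binary: 11111111111111000000000000000000
Mask: 255.252.0.0


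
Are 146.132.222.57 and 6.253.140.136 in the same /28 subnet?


Mask: 255.255.255.240
146.132.222.57 AND mask = 146.132.222.48
6.253.140.136 AND mask = 6.253.140.128
No, different subnets (146.132.222.48 vs 6.253.140.128)


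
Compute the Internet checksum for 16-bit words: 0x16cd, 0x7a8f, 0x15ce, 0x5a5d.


Sum all words (with carry folding):
+ 0x16cd = 0x16cd
+ 0x7a8f = 0x915c
+ 0x15ce = 0xa72a
+ 0x5a5d = 0x0188
One's complement: ~0x0188
Checksum = 0xfe77


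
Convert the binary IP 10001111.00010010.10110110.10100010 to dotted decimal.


10001111 = 143
00010010 = 18
10110110 = 182
10100010 = 162
IP: 143.18.182.162


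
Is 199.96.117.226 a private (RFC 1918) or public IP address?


RFC 1918 private ranges:
  10.0.0.0/8 (10.0.0.0 - 10.255.255.255)
  172.16.0.0/12 (172.16.0.0 - 172.31.255.255)
  192.168.0.0/16 (192.168.0.0 - 192.168.255.255)
Public (not in any RFC 1918 range)


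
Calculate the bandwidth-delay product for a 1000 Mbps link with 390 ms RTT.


BDP = bandwidth * RTT
= 1000 Mbps * 390 ms
= 1000 * 1e6 * 390 / 1000 bits
= 390000000 bits
= 48750000 bytes
= 47607.4219 KB
BDP = 390000000 bits (48750000 bytes)


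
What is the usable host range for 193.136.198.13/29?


Network: 193.136.198.8
Broadcast: 193.136.198.15
First usable = network + 1
Last usable = broadcast - 1
Range: 193.136.198.9 to 193.136.198.14


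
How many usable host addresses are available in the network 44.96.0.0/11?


Host bits = 32 - 11 = 21
Total addresses = 2^21 = 2097152
Usable = total - 2 (network and broadcast)
Usable hosts: 2097150


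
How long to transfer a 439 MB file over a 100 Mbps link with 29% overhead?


Effective throughput = 100 * (1 - 29/100) = 71 Mbps
File size in Mb = 439 * 8 = 3512 Mb
Time = 3512 / 71
Time = 49.4648 seconds


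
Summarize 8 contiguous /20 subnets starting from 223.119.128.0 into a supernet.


Original prefix: /20
Number of subnets: 8 = 2^3
New prefix = 20 - 3 = 17
Supernet: 223.119.128.0/17


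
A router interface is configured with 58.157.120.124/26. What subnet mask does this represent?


/26 means 26 network bits, 6 host bits
Binary: 11111111111111111111111111000000
Mask: 255.255.255.192


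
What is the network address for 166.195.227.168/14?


IP:   10100110.11000011.11100011.10101000
Mask: 11111111.11111100.00000000.00000000
AND operation:
Net:  10100110.11000000.00000000.00000000
Network: 166.192.0.0/14


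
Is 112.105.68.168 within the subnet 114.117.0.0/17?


Subnet network: 114.117.0.0
Test IP AND mask: 112.105.0.0
No, 112.105.68.168 is not in 114.117.0.0/17


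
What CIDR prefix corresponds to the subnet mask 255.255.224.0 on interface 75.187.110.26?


Binary: 11111111.11111111.11100000.00000000
Count leading 1s
Prefix: /19


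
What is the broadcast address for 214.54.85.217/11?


Network: 214.32.0.0/11
Host bits = 21
Set all host bits to 1:
Broadcast: 214.63.255.255


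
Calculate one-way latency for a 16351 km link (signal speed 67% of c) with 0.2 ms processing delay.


Speed = 0.67 * 3e5 km/s = 201000 km/s
Propagation delay = 16351 / 201000 = 0.0813 s = 81.3483 ms
Processing delay = 0.2 ms
Total one-way latency = 81.5483 ms


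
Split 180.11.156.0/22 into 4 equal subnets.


New prefix = 22 + 2 = 24
Each subnet has 256 addresses
  180.11.156.0/24
  180.11.157.0/24
  180.11.158.0/24
  180.11.159.0/24
Subnets: 180.11.156.0/24, 180.11.157.0/24, 180.11.158.0/24, 180.11.159.0/24


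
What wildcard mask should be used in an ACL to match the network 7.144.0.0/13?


Subnet mask: 255.248.0.0
Wildcard = 255.255.255.255 - subnet mask
255 - 255 = 0
255 - 248 = 7
255 - 0 = 255
255 - 0 = 255
Wildcard: 0.7.255.255


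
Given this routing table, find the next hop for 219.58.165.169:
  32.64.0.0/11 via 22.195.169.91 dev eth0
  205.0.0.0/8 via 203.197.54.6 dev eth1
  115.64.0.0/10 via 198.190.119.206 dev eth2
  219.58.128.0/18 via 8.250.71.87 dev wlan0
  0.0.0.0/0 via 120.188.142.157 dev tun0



Longest prefix match for 219.58.165.169:
  /11 32.64.0.0: no
  /8 205.0.0.0: no
  /10 115.64.0.0: no
  /18 219.58.128.0: MATCH
  /0 0.0.0.0: MATCH
Selected: next-hop 8.250.71.87 via wlan0 (matched /18)


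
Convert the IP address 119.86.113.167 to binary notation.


119 = 01110111
86 = 01010110
113 = 01110001
167 = 10100111
Binary: 01110111.01010110.01110001.10100111


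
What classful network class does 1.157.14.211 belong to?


First octet: 1
Binary: 00000001
0xxxxxxx -> Class A (1-126)
Class A, default mask 255.0.0.0 (/8)


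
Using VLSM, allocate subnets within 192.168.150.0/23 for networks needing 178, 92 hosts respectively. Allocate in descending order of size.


178 hosts -> /24 (254 usable): 192.168.150.0/24
92 hosts -> /25 (126 usable): 192.168.151.0/25
Allocation: 192.168.150.0/24 (178 hosts, 254 usable); 192.168.151.0/25 (92 hosts, 126 usable)


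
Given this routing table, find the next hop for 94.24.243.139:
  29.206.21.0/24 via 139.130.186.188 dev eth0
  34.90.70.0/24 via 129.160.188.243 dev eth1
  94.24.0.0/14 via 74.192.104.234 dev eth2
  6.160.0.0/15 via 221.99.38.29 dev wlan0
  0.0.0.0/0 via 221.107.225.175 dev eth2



Longest prefix match for 94.24.243.139:
  /24 29.206.21.0: no
  /24 34.90.70.0: no
  /14 94.24.0.0: MATCH
  /15 6.160.0.0: no
  /0 0.0.0.0: MATCH
Selected: next-hop 74.192.104.234 via eth2 (matched /14)


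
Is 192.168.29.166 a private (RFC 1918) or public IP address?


RFC 1918 private ranges:
  10.0.0.0/8 (10.0.0.0 - 10.255.255.255)
  172.16.0.0/12 (172.16.0.0 - 172.31.255.255)
  192.168.0.0/16 (192.168.0.0 - 192.168.255.255)
Private (in 192.168.0.0/16)


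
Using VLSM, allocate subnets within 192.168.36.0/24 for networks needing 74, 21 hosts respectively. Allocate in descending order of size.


74 hosts -> /25 (126 usable): 192.168.36.0/25
21 hosts -> /27 (30 usable): 192.168.36.128/27
Allocation: 192.168.36.0/25 (74 hosts, 126 usable); 192.168.36.128/27 (21 hosts, 30 usable)


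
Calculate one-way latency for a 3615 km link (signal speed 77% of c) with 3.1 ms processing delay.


Speed = 0.77 * 3e5 km/s = 231000 km/s
Propagation delay = 3615 / 231000 = 0.0156 s = 15.6494 ms
Processing delay = 3.1 ms
Total one-way latency = 18.7494 ms


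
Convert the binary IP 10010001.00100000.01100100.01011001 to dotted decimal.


10010001 = 145
00100000 = 32
01100100 = 100
01011001 = 89
IP: 145.32.100.89


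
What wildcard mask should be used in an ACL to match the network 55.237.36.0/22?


Subnet mask: 255.255.252.0
Wildcard = 255.255.255.255 - subnet mask
255 - 255 = 0
255 - 255 = 0
255 - 252 = 3
255 - 0 = 255
Wildcard: 0.0.3.255


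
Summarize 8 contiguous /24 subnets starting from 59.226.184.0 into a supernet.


Original prefix: /24
Number of subnets: 8 = 2^3
New prefix = 24 - 3 = 21
Supernet: 59.226.184.0/21


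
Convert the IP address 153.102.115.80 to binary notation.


153 = 10011001
102 = 01100110
115 = 01110011
80 = 01010000
Binary: 10011001.01100110.01110011.01010000


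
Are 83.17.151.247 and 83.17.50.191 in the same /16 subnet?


Mask: 255.255.0.0
83.17.151.247 AND mask = 83.17.0.0
83.17.50.191 AND mask = 83.17.0.0
Yes, same subnet (83.17.0.0)


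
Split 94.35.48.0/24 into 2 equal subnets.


New prefix = 24 + 1 = 25
Each subnet has 128 addresses
  94.35.48.0/25
  94.35.48.128/25
Subnets: 94.35.48.0/25, 94.35.48.128/25


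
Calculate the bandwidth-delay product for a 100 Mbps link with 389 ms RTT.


BDP = bandwidth * RTT
= 100 Mbps * 389 ms
= 100 * 1e6 * 389 / 1000 bits
= 38900000 bits
= 4862500 bytes
= 4748.5352 KB
BDP = 38900000 bits (4862500 bytes)


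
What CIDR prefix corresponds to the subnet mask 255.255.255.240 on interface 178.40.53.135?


Binary: 11111111.11111111.11111111.11110000
Count leading 1s
Prefix: /28


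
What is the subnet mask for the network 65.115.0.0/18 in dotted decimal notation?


/18 means 18 network bits, 14 host bits
Binary: 11111111111111111100000000000000
Mask: 255.255.192.0


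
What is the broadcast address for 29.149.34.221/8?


Network: 29.0.0.0/8
Host bits = 24
Set all host bits to 1:
Broadcast: 29.255.255.255


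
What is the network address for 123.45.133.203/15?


IP:   01111011.00101101.10000101.11001011
Mask: 11111111.11111110.00000000.00000000
AND operation:
Net:  01111011.00101100.00000000.00000000
Network: 123.44.0.0/15


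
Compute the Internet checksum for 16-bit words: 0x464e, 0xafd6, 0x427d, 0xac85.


Sum all words (with carry folding):
+ 0x464e = 0x464e
+ 0xafd6 = 0xf624
+ 0x427d = 0x38a2
+ 0xac85 = 0xe527
One's complement: ~0xe527
Checksum = 0x1ad8


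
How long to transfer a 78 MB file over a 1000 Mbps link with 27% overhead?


Effective throughput = 1000 * (1 - 27/100) = 730 Mbps
File size in Mb = 78 * 8 = 624 Mb
Time = 624 / 730
Time = 0.8548 seconds


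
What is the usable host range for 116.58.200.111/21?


Network: 116.58.200.0
Broadcast: 116.58.207.255
First usable = network + 1
Last usable = broadcast - 1
Range: 116.58.200.1 to 116.58.207.254


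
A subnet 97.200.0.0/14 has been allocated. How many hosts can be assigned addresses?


Host bits = 32 - 14 = 18
Total addresses = 2^18 = 262144
Usable = total - 2 (network and broadcast)
Usable hosts: 262142


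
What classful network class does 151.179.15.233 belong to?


First octet: 151
Binary: 10010111
10xxxxxx -> Class B (128-191)
Class B, default mask 255.255.0.0 (/16)


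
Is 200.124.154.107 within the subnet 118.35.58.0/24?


Subnet network: 118.35.58.0
Test IP AND mask: 200.124.154.0
No, 200.124.154.107 is not in 118.35.58.0/24


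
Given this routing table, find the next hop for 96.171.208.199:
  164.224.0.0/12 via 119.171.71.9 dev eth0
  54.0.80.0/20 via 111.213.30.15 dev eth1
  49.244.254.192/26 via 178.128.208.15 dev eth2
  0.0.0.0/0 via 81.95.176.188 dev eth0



Longest prefix match for 96.171.208.199:
  /12 164.224.0.0: no
  /20 54.0.80.0: no
  /26 49.244.254.192: no
  /0 0.0.0.0: MATCH
Selected: next-hop 81.95.176.188 via eth0 (matched /0)


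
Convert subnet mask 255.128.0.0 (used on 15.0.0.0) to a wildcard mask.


Subnet mask: 255.128.0.0
Wildcard = 255.255.255.255 - subnet mask
255 - 255 = 0
255 - 128 = 127
255 - 0 = 255
255 - 0 = 255
Wildcard: 0.127.255.255


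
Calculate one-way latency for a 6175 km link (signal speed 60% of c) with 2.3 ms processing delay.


Speed = 0.6 * 3e5 km/s = 180000 km/s
Propagation delay = 6175 / 180000 = 0.0343 s = 34.3056 ms
Processing delay = 2.3 ms
Total one-way latency = 36.6056 ms


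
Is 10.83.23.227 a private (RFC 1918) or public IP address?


RFC 1918 private ranges:
  10.0.0.0/8 (10.0.0.0 - 10.255.255.255)
  172.16.0.0/12 (172.16.0.0 - 172.31.255.255)
  192.168.0.0/16 (192.168.0.0 - 192.168.255.255)
Private (in 10.0.0.0/8)


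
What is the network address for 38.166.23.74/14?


IP:   00100110.10100110.00010111.01001010
Mask: 11111111.11111100.00000000.00000000
AND operation:
Net:  00100110.10100100.00000000.00000000
Network: 38.164.0.0/14


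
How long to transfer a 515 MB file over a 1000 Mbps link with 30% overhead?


Effective throughput = 1000 * (1 - 30/100) = 700 Mbps
File size in Mb = 515 * 8 = 4120 Mb
Time = 4120 / 700
Time = 5.8857 seconds


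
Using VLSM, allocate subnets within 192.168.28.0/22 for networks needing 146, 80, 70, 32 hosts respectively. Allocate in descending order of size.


146 hosts -> /24 (254 usable): 192.168.28.0/24
80 hosts -> /25 (126 usable): 192.168.29.0/25
70 hosts -> /25 (126 usable): 192.168.29.128/25
32 hosts -> /26 (62 usable): 192.168.30.0/26
Allocation: 192.168.28.0/24 (146 hosts, 254 usable); 192.168.29.0/25 (80 hosts, 126 usable); 192.168.29.128/25 (70 hosts, 126 usable); 192.168.30.0/26 (32 hosts, 62 usable)


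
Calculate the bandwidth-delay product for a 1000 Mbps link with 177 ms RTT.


BDP = bandwidth * RTT
= 1000 Mbps * 177 ms
= 1000 * 1e6 * 177 / 1000 bits
= 177000000 bits
= 22125000 bytes
= 21606.4453 KB
BDP = 177000000 bits (22125000 bytes)


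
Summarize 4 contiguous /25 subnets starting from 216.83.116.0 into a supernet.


Original prefix: /25
Number of subnets: 4 = 2^2
New prefix = 25 - 2 = 23
Supernet: 216.83.116.0/23


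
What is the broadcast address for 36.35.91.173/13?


Network: 36.32.0.0/13
Host bits = 19
Set all host bits to 1:
Broadcast: 36.39.255.255


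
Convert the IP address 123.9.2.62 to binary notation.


123 = 01111011
9 = 00001001
2 = 00000010
62 = 00111110
Binary: 01111011.00001001.00000010.00111110


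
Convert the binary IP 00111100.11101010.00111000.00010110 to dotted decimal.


00111100 = 60
11101010 = 234
00111000 = 56
00010110 = 22
IP: 60.234.56.22


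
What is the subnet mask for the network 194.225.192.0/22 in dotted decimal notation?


/22 means 22 network bits, 10 host bits
Binary: 11111111111111111111110000000000
Mask: 255.255.252.0


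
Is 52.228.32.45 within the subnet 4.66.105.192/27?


Subnet network: 4.66.105.192
Test IP AND mask: 52.228.32.32
No, 52.228.32.45 is not in 4.66.105.192/27


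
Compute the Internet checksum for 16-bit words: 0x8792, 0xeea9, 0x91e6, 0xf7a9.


Sum all words (with carry folding):
+ 0x8792 = 0x8792
+ 0xeea9 = 0x763c
+ 0x91e6 = 0x0823
+ 0xf7a9 = 0xffcc
One's complement: ~0xffcc
Checksum = 0x0033


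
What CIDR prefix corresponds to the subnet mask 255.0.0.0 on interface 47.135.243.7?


Binary: 11111111.00000000.00000000.00000000
Count leading 1s
Prefix: /8


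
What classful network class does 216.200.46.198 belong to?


First octet: 216
Binary: 11011000
110xxxxx -> Class C (192-223)
Class C, default mask 255.255.255.0 (/24)


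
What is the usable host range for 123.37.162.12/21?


Network: 123.37.160.0
Broadcast: 123.37.167.255
First usable = network + 1
Last usable = broadcast - 1
Range: 123.37.160.1 to 123.37.167.254


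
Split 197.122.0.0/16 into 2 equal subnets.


New prefix = 16 + 1 = 17
Each subnet has 32768 addresses
  197.122.0.0/17
  197.122.128.0/17
Subnets: 197.122.0.0/17, 197.122.128.0/17


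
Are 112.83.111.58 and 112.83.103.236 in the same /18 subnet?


Mask: 255.255.192.0
112.83.111.58 AND mask = 112.83.64.0
112.83.103.236 AND mask = 112.83.64.0
Yes, same subnet (112.83.64.0)


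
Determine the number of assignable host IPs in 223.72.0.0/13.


Host bits = 32 - 13 = 19
Total addresses = 2^19 = 524288
Usable = total - 2 (network and broadcast)
Usable hosts: 524286


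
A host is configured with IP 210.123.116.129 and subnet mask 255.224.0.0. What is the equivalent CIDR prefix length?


Binary: 11111111.11100000.00000000.00000000
Count leading 1s
Prefix: /11


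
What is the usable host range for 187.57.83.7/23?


Network: 187.57.82.0
Broadcast: 187.57.83.255
First usable = network + 1
Last usable = broadcast - 1
Range: 187.57.82.1 to 187.57.83.254


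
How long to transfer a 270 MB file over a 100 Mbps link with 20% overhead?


Effective throughput = 100 * (1 - 20/100) = 80 Mbps
File size in Mb = 270 * 8 = 2160 Mb
Time = 2160 / 80
Time = 27 seconds


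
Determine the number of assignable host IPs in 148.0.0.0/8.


Host bits = 32 - 8 = 24
Total addresses = 2^24 = 16777216
Usable = total - 2 (network and broadcast)
Usable hosts: 16777214


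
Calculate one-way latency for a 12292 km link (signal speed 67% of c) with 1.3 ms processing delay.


Speed = 0.67 * 3e5 km/s = 201000 km/s
Propagation delay = 12292 / 201000 = 0.0612 s = 61.1542 ms
Processing delay = 1.3 ms
Total one-way latency = 62.4542 ms


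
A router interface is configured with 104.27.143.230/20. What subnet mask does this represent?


/20 means 20 network bits, 12 host bits
Binary: 11111111111111111111000000000000
Mask: 255.255.240.0


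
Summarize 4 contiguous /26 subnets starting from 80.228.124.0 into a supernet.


Original prefix: /26
Number of subnets: 4 = 2^2
New prefix = 26 - 2 = 24
Supernet: 80.228.124.0/24


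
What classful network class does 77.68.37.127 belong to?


First octet: 77
Binary: 01001101
0xxxxxxx -> Class A (1-126)
Class A, default mask 255.0.0.0 (/8)


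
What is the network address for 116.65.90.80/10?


IP:   01110100.01000001.01011010.01010000
Mask: 11111111.11000000.00000000.00000000
AND operation:
Net:  01110100.01000000.00000000.00000000
Network: 116.64.0.0/10


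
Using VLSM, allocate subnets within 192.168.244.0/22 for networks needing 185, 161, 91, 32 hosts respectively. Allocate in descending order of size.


185 hosts -> /24 (254 usable): 192.168.244.0/24
161 hosts -> /24 (254 usable): 192.168.245.0/24
91 hosts -> /25 (126 usable): 192.168.246.0/25
32 hosts -> /26 (62 usable): 192.168.246.128/26
Allocation: 192.168.244.0/24 (185 hosts, 254 usable); 192.168.245.0/24 (161 hosts, 254 usable); 192.168.246.0/25 (91 hosts, 126 usable); 192.168.246.128/26 (32 hosts, 62 usable)


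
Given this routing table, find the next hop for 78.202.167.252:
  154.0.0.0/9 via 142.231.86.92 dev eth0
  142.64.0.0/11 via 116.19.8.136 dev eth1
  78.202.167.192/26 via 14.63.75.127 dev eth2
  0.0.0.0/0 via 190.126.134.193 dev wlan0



Longest prefix match for 78.202.167.252:
  /9 154.0.0.0: no
  /11 142.64.0.0: no
  /26 78.202.167.192: MATCH
  /0 0.0.0.0: MATCH
Selected: next-hop 14.63.75.127 via eth2 (matched /26)


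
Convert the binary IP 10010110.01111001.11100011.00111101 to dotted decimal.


10010110 = 150
01111001 = 121
11100011 = 227
00111101 = 61
IP: 150.121.227.61


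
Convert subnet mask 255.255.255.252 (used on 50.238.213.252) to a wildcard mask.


Subnet mask: 255.255.255.252
Wildcard = 255.255.255.255 - subnet mask
255 - 255 = 0
255 - 255 = 0
255 - 255 = 0
255 - 252 = 3
Wildcard: 0.0.0.3


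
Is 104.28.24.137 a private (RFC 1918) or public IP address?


RFC 1918 private ranges:
  10.0.0.0/8 (10.0.0.0 - 10.255.255.255)
  172.16.0.0/12 (172.16.0.0 - 172.31.255.255)
  192.168.0.0/16 (192.168.0.0 - 192.168.255.255)
Public (not in any RFC 1918 range)


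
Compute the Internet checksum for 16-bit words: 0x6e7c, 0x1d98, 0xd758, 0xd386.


Sum all words (with carry folding):
+ 0x6e7c = 0x6e7c
+ 0x1d98 = 0x8c14
+ 0xd758 = 0x636d
+ 0xd386 = 0x36f4
One's complement: ~0x36f4
Checksum = 0xc90b


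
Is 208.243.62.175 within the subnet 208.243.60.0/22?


Subnet network: 208.243.60.0
Test IP AND mask: 208.243.60.0
Yes, 208.243.62.175 is in 208.243.60.0/22


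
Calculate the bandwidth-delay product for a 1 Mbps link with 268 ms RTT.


BDP = bandwidth * RTT
= 1 Mbps * 268 ms
= 1 * 1e6 * 268 / 1000 bits
= 268000 bits
= 33500 bytes
= 32.7148 KB
BDP = 268000 bits (33500 bytes)


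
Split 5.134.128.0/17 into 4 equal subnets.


New prefix = 17 + 2 = 19
Each subnet has 8192 addresses
  5.134.128.0/19
  5.134.160.0/19
  5.134.192.0/19
  5.134.224.0/19
Subnets: 5.134.128.0/19, 5.134.160.0/19, 5.134.192.0/19, 5.134.224.0/19


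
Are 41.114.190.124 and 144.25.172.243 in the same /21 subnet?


Mask: 255.255.248.0
41.114.190.124 AND mask = 41.114.184.0
144.25.172.243 AND mask = 144.25.168.0
No, different subnets (41.114.184.0 vs 144.25.168.0)


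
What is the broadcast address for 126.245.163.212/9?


Network: 126.128.0.0/9
Host bits = 23
Set all host bits to 1:
Broadcast: 126.255.255.255


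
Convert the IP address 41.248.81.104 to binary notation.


41 = 00101001
248 = 11111000
81 = 01010001
104 = 01101000
Binary: 00101001.11111000.01010001.01101000


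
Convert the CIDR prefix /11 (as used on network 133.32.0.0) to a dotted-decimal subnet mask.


/11 means 11 network bits, 21 host bits
Binary: 11111111111000000000000000000000
Mask: 255.224.0.0


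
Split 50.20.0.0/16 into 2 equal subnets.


New prefix = 16 + 1 = 17
Each subnet has 32768 addresses
  50.20.0.0/17
  50.20.128.0/17
Subnets: 50.20.0.0/17, 50.20.128.0/17
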